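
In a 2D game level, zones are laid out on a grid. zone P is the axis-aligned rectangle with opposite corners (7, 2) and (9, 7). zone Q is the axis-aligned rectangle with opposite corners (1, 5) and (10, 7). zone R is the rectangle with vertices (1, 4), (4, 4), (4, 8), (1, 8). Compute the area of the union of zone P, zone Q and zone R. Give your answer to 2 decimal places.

30.00

By inclusion–exclusion:
Individual areas: |zone P| = 10, |zone Q| = 18, |zone R| = 12.
|zone P∩zone Q|: x∈[7,9], y∈[5,7] → 2·2 = 4.
|zone P∩zone R| = 0 (no overlap).
|zone Q∩zone R|: x∈[1,4], y∈[5,7] → 3·2 = 6.
|zone P∩zone Q∩zone R| = 0.
|zone P ∪ zone Q ∪ zone R| = 40 − 10 + 0 = 30.00.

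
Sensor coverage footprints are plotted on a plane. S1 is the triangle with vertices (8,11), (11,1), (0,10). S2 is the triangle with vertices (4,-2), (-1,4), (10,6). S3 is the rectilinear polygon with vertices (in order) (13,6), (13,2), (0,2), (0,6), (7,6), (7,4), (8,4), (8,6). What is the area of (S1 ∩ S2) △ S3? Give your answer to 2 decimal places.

48.42

|S1 ∩ S2| = 4.5823.
|(S1 ∩ S2) ∩ S3| = 3.0823.
|(S1 ∩ S2) △ S3| = 4.5823 + 50 − 6.1646 = 48.42.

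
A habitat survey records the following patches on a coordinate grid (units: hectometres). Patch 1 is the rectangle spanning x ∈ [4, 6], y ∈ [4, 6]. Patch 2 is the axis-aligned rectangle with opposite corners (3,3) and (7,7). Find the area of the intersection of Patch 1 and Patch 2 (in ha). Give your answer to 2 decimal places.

4.00

|Patch 1∩Patch 2|: x∈[4,6], y∈[4,6] → 2·2 = 4.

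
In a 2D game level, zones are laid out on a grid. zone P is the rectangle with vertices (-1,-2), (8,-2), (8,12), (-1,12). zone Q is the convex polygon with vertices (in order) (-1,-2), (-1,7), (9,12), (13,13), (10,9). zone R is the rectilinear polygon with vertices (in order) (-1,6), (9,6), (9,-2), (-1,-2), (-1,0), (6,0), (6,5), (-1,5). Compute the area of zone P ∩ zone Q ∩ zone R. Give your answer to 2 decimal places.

9.50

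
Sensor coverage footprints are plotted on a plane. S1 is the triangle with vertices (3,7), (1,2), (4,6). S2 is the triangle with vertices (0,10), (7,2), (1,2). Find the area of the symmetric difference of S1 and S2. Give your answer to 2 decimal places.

|S1| = 3.5, |S2| = 24, |S1∩S2| = 3.0407.
|S1 △ S2| = |S1| + |S2| − 2·|S1∩S2| = 3.5 + 24 − 6.0814 = 21.42.

21.42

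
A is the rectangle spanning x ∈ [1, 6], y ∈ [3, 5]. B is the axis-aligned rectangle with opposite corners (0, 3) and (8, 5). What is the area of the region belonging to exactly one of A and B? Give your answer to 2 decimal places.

6.00

|A∩B|: x∈[1,6], y∈[3,5] → 5·2 = 10.
|A △ B| = |A| + |B| − 2·|A∩B| = 10 + 16 − 20 = 6.00.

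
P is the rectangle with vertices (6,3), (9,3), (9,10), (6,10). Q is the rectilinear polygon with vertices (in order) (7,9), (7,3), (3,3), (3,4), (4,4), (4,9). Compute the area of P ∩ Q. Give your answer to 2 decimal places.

6.00

The intersection is the polygon with vertices (6,9), (7,9), (7,3), (6,3).
By the shoelace formula its area is 6.00.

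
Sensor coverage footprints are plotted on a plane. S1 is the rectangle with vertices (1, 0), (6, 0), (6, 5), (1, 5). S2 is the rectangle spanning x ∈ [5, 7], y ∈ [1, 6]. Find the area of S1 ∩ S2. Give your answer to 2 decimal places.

|S1∩S2|: x∈[5,6], y∈[1,5] → 1·4 = 4.

4.00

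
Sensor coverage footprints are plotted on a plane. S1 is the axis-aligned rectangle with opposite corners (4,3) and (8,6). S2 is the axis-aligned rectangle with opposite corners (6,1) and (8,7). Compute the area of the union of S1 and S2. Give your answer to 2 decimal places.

By inclusion–exclusion:
Individual areas: |S1| = 12, |S2| = 12.
|S1∩S2|: x∈[6,8], y∈[3,6] → 2·3 = 6.
|S1 ∪ S2| = 24 − 6 = 18.00.

18.00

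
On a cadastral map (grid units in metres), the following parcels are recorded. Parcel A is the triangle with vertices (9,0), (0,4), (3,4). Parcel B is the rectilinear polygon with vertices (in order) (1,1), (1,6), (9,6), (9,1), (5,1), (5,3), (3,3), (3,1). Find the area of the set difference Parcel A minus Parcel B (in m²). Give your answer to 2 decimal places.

2.07

|Parcel A| = 6, |Parcel A∩Parcel B| = 3.9306.
|Parcel A ∖ Parcel B| = |Parcel A| − |Parcel A∩Parcel B| = 6 − 3.9306 = 2.07.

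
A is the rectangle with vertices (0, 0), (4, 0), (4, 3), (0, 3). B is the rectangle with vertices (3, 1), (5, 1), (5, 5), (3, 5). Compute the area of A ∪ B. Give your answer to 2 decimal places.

By inclusion–exclusion:
Individual areas: |A| = 12, |B| = 8.
|A∩B|: x∈[3,4], y∈[1,3] → 1·2 = 2.
|A ∪ B| = 20 − 2 = 18.00.

18.00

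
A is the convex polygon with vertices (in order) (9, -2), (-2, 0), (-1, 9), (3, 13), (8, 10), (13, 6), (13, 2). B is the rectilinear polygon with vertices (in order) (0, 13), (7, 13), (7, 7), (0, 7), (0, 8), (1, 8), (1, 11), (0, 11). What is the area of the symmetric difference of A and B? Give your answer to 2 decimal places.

135.60

|A| = 157, |B| = 39, |A∩B| = 30.2.
|A △ B| = |A| + |B| − 2·|A∩B| = 157 + 39 − 60.4 = 135.60.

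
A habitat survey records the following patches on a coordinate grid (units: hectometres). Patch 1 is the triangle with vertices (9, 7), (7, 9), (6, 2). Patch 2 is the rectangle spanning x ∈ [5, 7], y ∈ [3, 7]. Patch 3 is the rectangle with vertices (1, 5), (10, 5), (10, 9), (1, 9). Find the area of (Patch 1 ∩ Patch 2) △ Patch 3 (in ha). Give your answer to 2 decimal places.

|Patch 1 ∩ Patch 2| = 2.1524.
|(Patch 1 ∩ Patch 2) ∩ Patch 3| = 0.8571.
|(Patch 1 ∩ Patch 2) △ Patch 3| = 2.1524 + 36 − 1.7143 = 36.44.

36.44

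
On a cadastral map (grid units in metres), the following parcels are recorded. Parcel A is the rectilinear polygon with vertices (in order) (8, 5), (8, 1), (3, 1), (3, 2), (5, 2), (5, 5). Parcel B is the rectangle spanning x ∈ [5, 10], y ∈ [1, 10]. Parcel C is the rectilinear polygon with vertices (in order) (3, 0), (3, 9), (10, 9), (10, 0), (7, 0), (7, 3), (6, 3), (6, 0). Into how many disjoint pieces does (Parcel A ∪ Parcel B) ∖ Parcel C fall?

2

(Parcel A ∪ Parcel B) ∖ Parcel C splits into 2 disjoint pieces (area 5, area 2).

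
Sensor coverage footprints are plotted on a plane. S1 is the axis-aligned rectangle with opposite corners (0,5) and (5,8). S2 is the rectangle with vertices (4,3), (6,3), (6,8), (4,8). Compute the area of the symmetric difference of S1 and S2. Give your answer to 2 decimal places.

19.00

|S1∩S2|: x∈[4,5], y∈[5,8] → 1·3 = 3.
|S1 △ S2| = |S1| + |S2| − 2·|S1∩S2| = 15 + 10 − 6 = 19.00.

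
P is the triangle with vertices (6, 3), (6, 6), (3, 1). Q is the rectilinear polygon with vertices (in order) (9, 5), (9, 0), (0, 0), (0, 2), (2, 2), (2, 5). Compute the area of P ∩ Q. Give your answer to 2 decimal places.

The intersection is the polygon with vertices (6,3), (3,1), (5.4,5), (6,5).
By the shoelace formula its area is 4.20.

4.20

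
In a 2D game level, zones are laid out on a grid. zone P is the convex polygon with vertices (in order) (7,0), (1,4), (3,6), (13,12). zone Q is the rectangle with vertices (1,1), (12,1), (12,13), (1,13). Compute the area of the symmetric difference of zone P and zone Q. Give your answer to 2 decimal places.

|zone P| = 52, |zone Q| = 132, |zone P∩zone Q| = 50.3.
|zone P △ zone Q| = |zone P| + |zone Q| − 2·|zone P∩zone Q| = 52 + 132 − 100.6 = 83.40.

83.40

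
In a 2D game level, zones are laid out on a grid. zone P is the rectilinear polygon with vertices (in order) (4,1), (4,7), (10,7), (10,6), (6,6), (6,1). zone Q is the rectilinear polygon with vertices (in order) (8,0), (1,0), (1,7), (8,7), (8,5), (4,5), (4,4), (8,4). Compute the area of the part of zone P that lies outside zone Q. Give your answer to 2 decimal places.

4.00

|zone P| = 16, |zone P∩zone Q| = 12.
|zone P ∖ zone Q| = |zone P| − |zone P∩zone Q| = 16 − 12 = 4.00.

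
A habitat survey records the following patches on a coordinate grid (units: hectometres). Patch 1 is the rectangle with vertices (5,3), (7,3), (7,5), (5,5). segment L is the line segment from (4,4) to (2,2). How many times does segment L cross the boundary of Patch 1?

0

The segment lies entirely outside Patch 1 and never meets its boundary.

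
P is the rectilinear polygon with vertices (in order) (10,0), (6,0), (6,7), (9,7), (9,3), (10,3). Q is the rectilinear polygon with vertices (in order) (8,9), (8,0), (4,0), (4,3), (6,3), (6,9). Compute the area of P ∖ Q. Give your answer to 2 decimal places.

|P| = 24, |P∩Q| = 14.
|P ∖ Q| = |P| − |P∩Q| = 24 − 14 = 10.00.

10.00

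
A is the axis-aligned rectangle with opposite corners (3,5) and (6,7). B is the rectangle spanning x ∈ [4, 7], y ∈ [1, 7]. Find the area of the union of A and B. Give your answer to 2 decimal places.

20.00

By inclusion–exclusion:
Individual areas: |A| = 6, |B| = 18.
|A∩B|: x∈[4,6], y∈[5,7] → 2·2 = 4.
|A ∪ B| = 24 − 4 = 20.00.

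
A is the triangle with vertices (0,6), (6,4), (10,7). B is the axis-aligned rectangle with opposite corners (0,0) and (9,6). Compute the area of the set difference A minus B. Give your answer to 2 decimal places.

4.33

|A| = 13, |A∩B| = 8.6667.
|A ∖ B| = |A| − |A∩B| = 13 − 8.6667 = 4.33.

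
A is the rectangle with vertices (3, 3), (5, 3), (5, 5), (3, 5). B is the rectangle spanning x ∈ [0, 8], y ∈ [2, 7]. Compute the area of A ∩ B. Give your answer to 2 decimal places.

|A∩B|: x∈[3,5], y∈[3,5] → 2·2 = 4.

4.00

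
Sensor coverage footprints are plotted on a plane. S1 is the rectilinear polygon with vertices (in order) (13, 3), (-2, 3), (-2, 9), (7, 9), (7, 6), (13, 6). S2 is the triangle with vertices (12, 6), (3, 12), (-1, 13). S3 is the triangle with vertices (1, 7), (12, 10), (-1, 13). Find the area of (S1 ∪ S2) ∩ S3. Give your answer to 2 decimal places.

13.82

|S1 ∪ S2| = 79.4121.
|(S1 ∪ S2) ∩ S3| = 13.82.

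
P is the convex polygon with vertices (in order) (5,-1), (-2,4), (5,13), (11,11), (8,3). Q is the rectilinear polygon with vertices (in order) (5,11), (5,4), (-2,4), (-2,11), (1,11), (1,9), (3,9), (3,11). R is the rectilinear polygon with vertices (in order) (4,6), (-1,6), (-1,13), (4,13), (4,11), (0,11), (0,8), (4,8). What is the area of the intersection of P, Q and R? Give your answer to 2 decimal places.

7.33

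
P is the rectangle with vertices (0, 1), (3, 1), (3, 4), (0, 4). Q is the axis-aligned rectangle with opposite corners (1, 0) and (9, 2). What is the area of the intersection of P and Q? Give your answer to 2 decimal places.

|P∩Q|: x∈[1,3], y∈[1,2] → 2·1 = 2.

2.00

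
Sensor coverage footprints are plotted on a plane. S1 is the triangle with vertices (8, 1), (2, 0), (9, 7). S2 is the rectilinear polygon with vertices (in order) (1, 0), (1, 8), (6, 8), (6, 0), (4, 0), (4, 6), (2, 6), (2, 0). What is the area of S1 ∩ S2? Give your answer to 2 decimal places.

5.00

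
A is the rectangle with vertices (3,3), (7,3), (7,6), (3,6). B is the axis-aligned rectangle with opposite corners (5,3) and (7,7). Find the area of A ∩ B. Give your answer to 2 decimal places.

6.00

|A∩B|: x∈[5,7], y∈[3,6] → 2·3 = 6.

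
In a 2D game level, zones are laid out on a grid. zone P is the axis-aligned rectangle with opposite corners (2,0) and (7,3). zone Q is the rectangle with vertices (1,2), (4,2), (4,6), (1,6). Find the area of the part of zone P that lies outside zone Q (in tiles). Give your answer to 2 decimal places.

|zone P∩zone Q|: x∈[2,4], y∈[2,3] → 2·1 = 2.
|zone P| = 15.
|zone P ∖ zone Q| = |zone P| − |zone P∩zone Q| = 15 − 2 = 13.00.

13.00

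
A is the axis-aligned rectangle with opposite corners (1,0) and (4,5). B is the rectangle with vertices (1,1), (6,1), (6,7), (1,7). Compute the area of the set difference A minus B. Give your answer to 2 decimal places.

3.00

|A∩B|: x∈[1,4], y∈[1,5] → 3·4 = 12.
|A| = 15.
|A ∖ B| = |A| − |A∩B| = 15 − 12 = 3.00.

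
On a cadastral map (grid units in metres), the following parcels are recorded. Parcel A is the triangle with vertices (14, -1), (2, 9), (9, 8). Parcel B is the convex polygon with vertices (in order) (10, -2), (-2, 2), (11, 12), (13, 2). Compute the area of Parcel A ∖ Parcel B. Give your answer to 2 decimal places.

4.97

|Parcel A| = 29, |Parcel A∩Parcel B| = 24.028.
|Parcel A ∖ Parcel B| = |Parcel A| − |Parcel A∩Parcel B| = 29 − 24.028 = 4.97.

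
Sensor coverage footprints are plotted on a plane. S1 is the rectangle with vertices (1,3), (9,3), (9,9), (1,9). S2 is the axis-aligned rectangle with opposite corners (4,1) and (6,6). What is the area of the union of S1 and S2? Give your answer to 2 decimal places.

By inclusion–exclusion:
Individual areas: |S1| = 48, |S2| = 10.
|S1∩S2|: x∈[4,6], y∈[3,6] → 2·3 = 6.
|S1 ∪ S2| = 58 − 6 = 52.00.

52.00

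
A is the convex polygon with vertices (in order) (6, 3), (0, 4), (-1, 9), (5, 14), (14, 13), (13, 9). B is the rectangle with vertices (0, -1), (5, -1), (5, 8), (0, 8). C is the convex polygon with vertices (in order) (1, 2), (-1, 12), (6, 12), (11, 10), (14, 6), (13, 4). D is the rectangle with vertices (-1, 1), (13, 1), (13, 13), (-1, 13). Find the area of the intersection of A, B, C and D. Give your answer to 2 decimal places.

The intersection is the polygon with vertices (5,8), (5,3.167), (0.621,3.897), (0,7), (0,8).
By the shoelace formula its area is 21.15.

21.15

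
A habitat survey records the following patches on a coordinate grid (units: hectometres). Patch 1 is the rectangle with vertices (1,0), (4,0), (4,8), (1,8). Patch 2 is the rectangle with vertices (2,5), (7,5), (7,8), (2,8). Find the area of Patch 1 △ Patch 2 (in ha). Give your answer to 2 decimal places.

27.00

|Patch 1∩Patch 2|: x∈[2,4], y∈[5,8] → 2·3 = 6.
|Patch 1 △ Patch 2| = |Patch 1| + |Patch 2| − 2·|Patch 1∩Patch 2| = 24 + 15 − 12 = 27.00.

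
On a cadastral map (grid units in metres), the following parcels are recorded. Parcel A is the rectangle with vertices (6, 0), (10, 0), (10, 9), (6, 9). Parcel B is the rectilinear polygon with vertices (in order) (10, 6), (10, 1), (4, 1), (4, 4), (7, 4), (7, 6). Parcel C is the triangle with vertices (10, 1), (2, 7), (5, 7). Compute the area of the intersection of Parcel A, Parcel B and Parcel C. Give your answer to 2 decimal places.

2.40

The intersection is the polygon with vertices (7,4), (7,4.6), (10,1), (6,4).
By the shoelace formula its area is 2.40.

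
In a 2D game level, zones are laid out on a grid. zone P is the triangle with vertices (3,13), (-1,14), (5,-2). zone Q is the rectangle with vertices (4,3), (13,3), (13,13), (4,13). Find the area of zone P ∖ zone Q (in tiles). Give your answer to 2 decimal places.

|zone P| = 29, |zone P∩zone Q| = 0.4167.
|zone P ∖ zone Q| = |zone P| − |zone P∩zone Q| = 29 − 0.4167 = 28.58.

28.58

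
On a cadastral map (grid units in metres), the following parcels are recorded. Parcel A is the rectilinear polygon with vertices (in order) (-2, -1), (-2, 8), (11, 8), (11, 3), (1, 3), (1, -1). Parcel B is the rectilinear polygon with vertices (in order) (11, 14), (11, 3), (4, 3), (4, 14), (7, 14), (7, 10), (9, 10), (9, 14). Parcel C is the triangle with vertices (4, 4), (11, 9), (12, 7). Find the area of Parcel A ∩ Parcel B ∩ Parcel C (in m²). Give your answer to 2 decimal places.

7.61

The intersection is the polygon with vertices (11,6.625), (4,4), (9.6,8), (11,8).
By the shoelace formula its area is 7.61.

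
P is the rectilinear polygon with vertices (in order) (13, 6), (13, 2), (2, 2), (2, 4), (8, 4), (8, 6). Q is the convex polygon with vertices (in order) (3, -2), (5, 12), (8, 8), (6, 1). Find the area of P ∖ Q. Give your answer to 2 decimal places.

26.29

|P| = 32, |P∩Q| = 5.7143.
|P ∖ Q| = |P| − |P∩Q| = 32 − 5.7143 = 26.29.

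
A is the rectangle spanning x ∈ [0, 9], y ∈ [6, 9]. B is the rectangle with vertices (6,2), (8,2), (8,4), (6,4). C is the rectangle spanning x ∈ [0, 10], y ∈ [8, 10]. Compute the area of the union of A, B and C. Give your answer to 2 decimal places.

By inclusion–exclusion:
Individual areas: |A| = 27, |B| = 4, |C| = 20.
|A∩B| = 0 (no overlap).
|A∩C|: x∈[0,9], y∈[8,9] → 9·1 = 9.
|B∩C| = 0 (no overlap).
|A∩B∩C| = 0.
|A ∪ B ∪ C| = 51 − 9 + 0 = 42.00.

42.00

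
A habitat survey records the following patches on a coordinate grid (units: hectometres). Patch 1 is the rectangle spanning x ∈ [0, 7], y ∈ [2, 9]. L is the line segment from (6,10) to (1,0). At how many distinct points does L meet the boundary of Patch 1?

2

The segment meets the boundary at (5.5,9), (2,2).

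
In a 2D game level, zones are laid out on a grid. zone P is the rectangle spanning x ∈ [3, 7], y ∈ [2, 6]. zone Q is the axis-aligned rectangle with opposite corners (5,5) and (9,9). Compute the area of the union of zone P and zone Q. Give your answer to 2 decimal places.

30.00

By inclusion–exclusion:
Individual areas: |zone P| = 16, |zone Q| = 16.
|zone P∩zone Q|: x∈[5,7], y∈[5,6] → 2·1 = 2.
|zone P ∪ zone Q| = 32 − 2 = 30.00.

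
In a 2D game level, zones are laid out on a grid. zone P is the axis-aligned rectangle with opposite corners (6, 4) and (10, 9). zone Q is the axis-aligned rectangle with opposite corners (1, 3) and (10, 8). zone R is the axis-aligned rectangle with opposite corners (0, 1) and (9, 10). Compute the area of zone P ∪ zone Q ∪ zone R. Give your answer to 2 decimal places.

By inclusion–exclusion:
Individual areas: |zone P| = 20, |zone Q| = 45, |zone R| = 81.
|zone P∩zone Q|: x∈[6,10], y∈[4,8] → 4·4 = 16.
|zone P∩zone R|: x∈[6,9], y∈[4,9] → 3·5 = 15.
|zone Q∩zone R|: x∈[1,9], y∈[3,8] → 8·5 = 40.
|zone P∩zone Q∩zone R| = 12.
|zone P ∪ zone Q ∪ zone R| = 146 − 71 + 12 = 87.00.

87.00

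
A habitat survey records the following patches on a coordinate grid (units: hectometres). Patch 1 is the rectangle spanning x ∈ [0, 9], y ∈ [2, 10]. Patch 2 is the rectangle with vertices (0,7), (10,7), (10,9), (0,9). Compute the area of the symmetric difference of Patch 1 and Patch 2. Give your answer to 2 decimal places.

56.00

|Patch 1∩Patch 2|: x∈[0,9], y∈[7,9] → 9·2 = 18.
|Patch 1 △ Patch 2| = |Patch 1| + |Patch 2| − 2·|Patch 1∩Patch 2| = 72 + 20 − 36 = 56.00.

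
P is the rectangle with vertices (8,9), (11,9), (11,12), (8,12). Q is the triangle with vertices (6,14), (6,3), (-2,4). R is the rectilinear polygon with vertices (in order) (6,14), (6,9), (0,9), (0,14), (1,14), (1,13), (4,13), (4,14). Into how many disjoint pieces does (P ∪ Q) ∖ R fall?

2

(P ∪ Q) ∖ R splits into 2 disjoint pieces (area 9, area 34).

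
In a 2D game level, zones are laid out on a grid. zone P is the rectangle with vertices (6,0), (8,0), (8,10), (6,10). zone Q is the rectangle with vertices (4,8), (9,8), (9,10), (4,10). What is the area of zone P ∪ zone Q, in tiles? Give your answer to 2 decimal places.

By inclusion–exclusion:
Individual areas: |zone P| = 20, |zone Q| = 10.
|zone P∩zone Q|: x∈[6,8], y∈[8,10] → 2·2 = 4.
|zone P ∪ zone Q| = 30 − 4 = 26.00.

26.00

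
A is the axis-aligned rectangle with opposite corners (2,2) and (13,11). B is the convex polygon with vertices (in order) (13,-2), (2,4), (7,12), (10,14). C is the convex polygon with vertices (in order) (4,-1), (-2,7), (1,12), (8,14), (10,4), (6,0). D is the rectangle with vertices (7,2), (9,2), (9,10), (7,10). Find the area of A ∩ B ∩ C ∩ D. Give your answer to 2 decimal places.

15.40

The intersection is the polygon with vertices (9,9), (9,3), (8,2), (7,2), (7,10), (8.8,10).
By the shoelace formula its area is 15.40.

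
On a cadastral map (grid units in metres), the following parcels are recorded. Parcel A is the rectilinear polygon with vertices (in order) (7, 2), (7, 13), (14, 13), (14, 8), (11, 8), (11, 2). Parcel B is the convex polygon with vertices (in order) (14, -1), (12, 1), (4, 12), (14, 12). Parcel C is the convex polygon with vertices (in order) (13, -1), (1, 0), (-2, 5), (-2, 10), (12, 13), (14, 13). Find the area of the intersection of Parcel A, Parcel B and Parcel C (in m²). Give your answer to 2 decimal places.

38.63

The intersection is the polygon with vertices (13.929,12), (13.643,8), (11,8), (11,2.375), (7,7.875), (7,11.929), (7.333,12).
By the shoelace formula its area is 38.63.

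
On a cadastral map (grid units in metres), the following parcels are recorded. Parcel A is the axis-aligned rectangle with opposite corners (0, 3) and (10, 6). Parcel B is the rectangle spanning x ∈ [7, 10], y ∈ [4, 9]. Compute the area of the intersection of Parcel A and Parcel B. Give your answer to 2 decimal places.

|Parcel A∩Parcel B|: x∈[7,10], y∈[4,6] → 3·2 = 6.

6.00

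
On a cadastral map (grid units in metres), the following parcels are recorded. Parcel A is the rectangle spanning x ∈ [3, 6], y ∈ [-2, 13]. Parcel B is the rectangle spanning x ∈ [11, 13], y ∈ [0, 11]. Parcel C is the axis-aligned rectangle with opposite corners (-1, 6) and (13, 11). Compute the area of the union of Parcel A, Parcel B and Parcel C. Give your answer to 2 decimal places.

112.00

By inclusion–exclusion:
Individual areas: |Parcel A| = 45, |Parcel B| = 22, |Parcel C| = 70.
|Parcel A∩Parcel B| = 0 (no overlap).
|Parcel A∩Parcel C|: x∈[3,6], y∈[6,11] → 3·5 = 15.
|Parcel B∩Parcel C|: x∈[11,13], y∈[6,11] → 2·5 = 10.
|Parcel A∩Parcel B∩Parcel C| = 0.
|Parcel A ∪ Parcel B ∪ Parcel C| = 137 − 25 + 0 = 112.00.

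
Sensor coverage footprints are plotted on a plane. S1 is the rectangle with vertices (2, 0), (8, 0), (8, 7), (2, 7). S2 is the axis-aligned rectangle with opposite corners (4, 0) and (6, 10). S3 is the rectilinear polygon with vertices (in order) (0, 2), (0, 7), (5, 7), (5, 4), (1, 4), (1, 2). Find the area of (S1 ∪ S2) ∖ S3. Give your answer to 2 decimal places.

39.00

|S1 ∪ S2| = 48.
|(S1 ∪ S2) ∩ S3| = 9.
|(S1 ∪ S2) ∖ S3| = 48 − 9 = 39.00.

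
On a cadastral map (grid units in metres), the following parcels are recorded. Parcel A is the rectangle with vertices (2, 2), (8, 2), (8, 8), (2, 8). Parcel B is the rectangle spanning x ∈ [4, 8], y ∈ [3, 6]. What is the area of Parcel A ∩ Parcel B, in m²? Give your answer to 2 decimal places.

12.00

|Parcel A∩Parcel B|: x∈[4,8], y∈[3,6] → 4·3 = 12.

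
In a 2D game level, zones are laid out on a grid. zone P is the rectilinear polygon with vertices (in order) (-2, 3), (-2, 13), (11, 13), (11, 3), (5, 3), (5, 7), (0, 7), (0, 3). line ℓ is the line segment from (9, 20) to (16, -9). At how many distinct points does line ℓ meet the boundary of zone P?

The segment meets the boundary at (11,11.714), (10.69,13).

2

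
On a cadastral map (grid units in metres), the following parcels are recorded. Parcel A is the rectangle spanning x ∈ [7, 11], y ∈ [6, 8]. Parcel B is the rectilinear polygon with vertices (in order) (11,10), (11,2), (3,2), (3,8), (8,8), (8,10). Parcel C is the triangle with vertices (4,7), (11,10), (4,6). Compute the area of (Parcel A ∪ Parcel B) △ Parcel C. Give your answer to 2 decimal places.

51.55

|Parcel A ∪ Parcel B| = 54.
|(Parcel A ∪ Parcel B) ∩ Parcel C| = 2.9762.
|(Parcel A ∪ Parcel B) △ Parcel C| = 54 + 3.5 − 5.9524 = 51.55.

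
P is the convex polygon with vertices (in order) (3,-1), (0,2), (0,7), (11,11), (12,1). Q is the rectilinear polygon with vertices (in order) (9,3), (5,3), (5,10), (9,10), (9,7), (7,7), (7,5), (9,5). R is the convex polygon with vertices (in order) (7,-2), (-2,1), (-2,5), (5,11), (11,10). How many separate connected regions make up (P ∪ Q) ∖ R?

(P ∪ Q) ∖ R splits into 3 disjoint pieces (area 0.0827, area 21.3629, area 0.1833).

3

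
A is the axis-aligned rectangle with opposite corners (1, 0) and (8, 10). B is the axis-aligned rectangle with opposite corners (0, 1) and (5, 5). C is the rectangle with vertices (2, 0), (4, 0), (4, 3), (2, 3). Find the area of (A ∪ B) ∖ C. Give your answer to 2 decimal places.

|A ∪ B| = 74.
|(A ∪ B) ∩ C| = 6.
|(A ∪ B) ∖ C| = 74 − 6 = 68.00.

68.00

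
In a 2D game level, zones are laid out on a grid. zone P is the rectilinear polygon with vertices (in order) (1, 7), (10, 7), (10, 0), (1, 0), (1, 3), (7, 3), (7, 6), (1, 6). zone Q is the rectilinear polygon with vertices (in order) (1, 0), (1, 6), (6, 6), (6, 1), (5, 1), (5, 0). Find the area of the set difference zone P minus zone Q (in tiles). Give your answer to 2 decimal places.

31.00

|zone P| = 45, |zone P∩zone Q| = 14.
|zone P ∖ zone Q| = |zone P| − |zone P∩zone Q| = 45 − 14 = 31.00.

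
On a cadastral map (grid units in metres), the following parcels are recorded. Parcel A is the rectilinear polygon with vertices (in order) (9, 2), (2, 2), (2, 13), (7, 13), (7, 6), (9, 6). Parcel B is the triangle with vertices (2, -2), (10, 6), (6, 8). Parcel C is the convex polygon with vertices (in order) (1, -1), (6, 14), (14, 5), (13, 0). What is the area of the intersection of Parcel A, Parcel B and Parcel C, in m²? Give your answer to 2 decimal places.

16.45

The intersection is the polygon with vertices (6,8), (7,7.5), (7,6), (9,6), (9,5), (6,2), (3.6,2).
By the shoelace formula its area is 16.45.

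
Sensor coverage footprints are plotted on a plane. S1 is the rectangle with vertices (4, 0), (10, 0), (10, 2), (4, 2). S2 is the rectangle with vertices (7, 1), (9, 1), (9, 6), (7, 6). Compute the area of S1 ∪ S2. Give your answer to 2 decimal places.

20.00

By inclusion–exclusion:
Individual areas: |S1| = 12, |S2| = 10.
|S1∩S2|: x∈[7,9], y∈[1,2] → 2·1 = 2.
|S1 ∪ S2| = 22 − 2 = 20.00.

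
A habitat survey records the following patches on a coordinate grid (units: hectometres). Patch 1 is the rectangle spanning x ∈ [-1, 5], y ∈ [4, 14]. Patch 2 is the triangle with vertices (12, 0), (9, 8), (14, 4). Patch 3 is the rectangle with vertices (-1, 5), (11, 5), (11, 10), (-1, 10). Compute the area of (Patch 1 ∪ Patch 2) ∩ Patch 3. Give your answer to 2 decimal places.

|Patch 1 ∪ Patch 2| = 74.
|(Patch 1 ∪ Patch 2) ∩ Patch 3| = 32.71.

32.71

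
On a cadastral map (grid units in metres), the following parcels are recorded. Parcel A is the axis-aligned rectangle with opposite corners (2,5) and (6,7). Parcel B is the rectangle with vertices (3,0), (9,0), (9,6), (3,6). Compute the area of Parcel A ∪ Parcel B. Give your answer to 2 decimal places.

41.00

By inclusion–exclusion:
Individual areas: |Parcel A| = 8, |Parcel B| = 36.
|Parcel A∩Parcel B|: x∈[3,6], y∈[5,6] → 3·1 = 3.
|Parcel A ∪ Parcel B| = 44 − 3 = 41.00.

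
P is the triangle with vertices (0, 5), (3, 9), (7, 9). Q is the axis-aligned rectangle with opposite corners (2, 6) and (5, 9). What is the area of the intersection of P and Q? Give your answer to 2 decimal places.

The intersection is the polygon with vertices (3,9), (5,9), (5,7.857), (2,6.143), (2,7.667).
By the shoelace formula its area is 5.33.

5.33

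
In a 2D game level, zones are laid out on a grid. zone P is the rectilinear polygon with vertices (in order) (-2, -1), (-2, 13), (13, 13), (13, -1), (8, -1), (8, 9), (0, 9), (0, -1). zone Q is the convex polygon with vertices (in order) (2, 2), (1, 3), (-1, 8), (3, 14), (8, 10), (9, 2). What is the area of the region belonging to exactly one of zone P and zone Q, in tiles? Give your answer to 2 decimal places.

155.92

|zone P| = 130, |zone Q| = 82.5, |zone P∩zone Q| = 28.2917.
|zone P △ zone Q| = |zone P| + |zone Q| − 2·|zone P∩zone Q| = 130 + 82.5 − 56.5833 = 155.92.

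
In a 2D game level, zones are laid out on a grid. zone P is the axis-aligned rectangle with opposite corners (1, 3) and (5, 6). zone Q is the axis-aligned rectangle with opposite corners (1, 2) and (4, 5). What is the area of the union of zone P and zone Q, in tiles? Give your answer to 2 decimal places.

By inclusion–exclusion:
Individual areas: |zone P| = 12, |zone Q| = 9.
|zone P∩zone Q|: x∈[1,4], y∈[3,5] → 3·2 = 6.
|zone P ∪ zone Q| = 21 − 6 = 15.00.

15.00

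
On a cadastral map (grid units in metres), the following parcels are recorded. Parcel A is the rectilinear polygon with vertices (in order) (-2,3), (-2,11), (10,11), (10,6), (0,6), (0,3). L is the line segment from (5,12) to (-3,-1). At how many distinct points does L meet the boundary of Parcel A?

The segment meets the boundary at (-0.538,3), (0,3.875), (1.308,6), (4.385,11).

4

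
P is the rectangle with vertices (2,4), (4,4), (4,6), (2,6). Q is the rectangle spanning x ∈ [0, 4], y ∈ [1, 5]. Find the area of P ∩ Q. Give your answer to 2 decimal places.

|P∩Q|: x∈[2,4], y∈[4,5] → 2·1 = 2.

2.00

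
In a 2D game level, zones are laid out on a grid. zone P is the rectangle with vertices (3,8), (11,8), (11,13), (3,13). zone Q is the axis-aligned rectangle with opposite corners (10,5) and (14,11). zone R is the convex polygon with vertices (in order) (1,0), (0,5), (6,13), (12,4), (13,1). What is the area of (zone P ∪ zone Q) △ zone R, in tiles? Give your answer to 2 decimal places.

122.67

|zone P ∪ zone Q| = 61.
|(zone P ∪ zone Q) ∩ zone R| = 18.6667.
|(zone P ∪ zone Q) △ zone R| = 61 + 99 − 37.3333 = 122.67.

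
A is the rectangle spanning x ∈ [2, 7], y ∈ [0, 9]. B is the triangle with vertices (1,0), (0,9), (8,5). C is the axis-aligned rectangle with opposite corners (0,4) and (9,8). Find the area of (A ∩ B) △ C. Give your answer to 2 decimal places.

29.86

|A ∩ B| = 21.25.
|(A ∩ B) ∩ C| = 13.6929.
|(A ∩ B) △ C| = 21.25 + 36 − 27.3857 = 29.86.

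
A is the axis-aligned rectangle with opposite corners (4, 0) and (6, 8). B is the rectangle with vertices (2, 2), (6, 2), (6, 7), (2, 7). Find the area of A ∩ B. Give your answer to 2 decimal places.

10.00

|A∩B|: x∈[4,6], y∈[2,7] → 2·5 = 10.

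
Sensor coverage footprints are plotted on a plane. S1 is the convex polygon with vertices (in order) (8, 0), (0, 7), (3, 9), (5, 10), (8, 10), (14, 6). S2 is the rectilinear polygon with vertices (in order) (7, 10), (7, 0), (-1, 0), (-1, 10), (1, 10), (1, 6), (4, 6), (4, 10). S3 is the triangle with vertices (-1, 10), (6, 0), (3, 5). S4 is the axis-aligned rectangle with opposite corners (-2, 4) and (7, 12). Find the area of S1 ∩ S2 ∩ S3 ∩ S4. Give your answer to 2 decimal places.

0.90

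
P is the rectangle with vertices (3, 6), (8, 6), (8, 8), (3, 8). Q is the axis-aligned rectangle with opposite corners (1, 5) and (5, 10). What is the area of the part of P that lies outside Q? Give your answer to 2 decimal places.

6.00

|P∩Q|: x∈[3,5], y∈[6,8] → 2·2 = 4.
|P| = 10.
|P ∖ Q| = |P| − |P∩Q| = 10 − 4 = 6.00.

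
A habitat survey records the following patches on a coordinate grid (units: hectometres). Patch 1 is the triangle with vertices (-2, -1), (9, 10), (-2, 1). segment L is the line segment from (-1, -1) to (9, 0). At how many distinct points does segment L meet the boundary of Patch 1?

The segment lies entirely outside Patch 1 and never meets its boundary.

0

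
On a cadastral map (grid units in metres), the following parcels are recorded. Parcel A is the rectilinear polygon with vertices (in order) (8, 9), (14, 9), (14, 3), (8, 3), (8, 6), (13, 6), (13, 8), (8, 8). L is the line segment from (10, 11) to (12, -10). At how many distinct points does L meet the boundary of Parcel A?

The segment meets the boundary at (10.762,3), (10.286,8), (10.19,9), (10.476,6).

4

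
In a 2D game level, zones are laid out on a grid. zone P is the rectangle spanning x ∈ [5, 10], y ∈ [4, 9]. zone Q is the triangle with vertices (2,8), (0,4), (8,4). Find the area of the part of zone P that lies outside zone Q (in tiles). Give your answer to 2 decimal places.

|zone P| = 25, |zone P∩zone Q| = 3.
|zone P ∖ zone Q| = |zone P| − |zone P∩zone Q| = 25 − 3 = 22.00.

22.00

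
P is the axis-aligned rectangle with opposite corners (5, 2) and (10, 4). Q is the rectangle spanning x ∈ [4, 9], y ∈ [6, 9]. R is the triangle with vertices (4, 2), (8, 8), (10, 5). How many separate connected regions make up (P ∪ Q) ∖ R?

(P ∪ Q) ∖ R splits into 3 disjoint pieces (area 7.75, area 0.0833, area 12.4167).

3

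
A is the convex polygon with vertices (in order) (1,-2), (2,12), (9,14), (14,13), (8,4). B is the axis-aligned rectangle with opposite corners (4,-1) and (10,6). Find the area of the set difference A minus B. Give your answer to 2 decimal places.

|A| = 105.5, |A∩B| = 16.1905.
|A ∖ B| = |A| − |A∩B| = 105.5 − 16.1905 = 89.31.

89.31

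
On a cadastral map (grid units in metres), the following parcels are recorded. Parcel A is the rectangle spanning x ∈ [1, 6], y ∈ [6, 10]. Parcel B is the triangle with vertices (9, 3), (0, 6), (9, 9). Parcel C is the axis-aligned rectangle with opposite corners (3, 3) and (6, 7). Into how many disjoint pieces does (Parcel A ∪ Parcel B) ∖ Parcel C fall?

(Parcel A ∪ Parcel B) ∖ Parcel C is a single connected region.

1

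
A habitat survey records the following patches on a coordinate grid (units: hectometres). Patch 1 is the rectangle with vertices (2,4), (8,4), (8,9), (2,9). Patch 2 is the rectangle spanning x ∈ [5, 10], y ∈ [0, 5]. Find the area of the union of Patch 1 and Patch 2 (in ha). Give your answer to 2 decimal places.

52.00

By inclusion–exclusion:
Individual areas: |Patch 1| = 30, |Patch 2| = 25.
|Patch 1∩Patch 2|: x∈[5,8], y∈[4,5] → 3·1 = 3.
|Patch 1 ∪ Patch 2| = 55 − 3 = 52.00.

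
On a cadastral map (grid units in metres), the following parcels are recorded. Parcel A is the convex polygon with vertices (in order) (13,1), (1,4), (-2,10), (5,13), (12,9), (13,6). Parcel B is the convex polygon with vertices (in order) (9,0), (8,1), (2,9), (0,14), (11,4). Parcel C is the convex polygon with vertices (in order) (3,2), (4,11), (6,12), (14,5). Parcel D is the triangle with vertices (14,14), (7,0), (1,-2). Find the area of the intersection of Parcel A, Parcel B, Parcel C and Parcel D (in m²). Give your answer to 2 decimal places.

The intersection is the polygon with vertices (9.625,5.25), (8.79,3.579), (6.528,2.962), (5.81,3.92), (8.052,6.68).
By the shoelace formula its area is 7.71.

7.71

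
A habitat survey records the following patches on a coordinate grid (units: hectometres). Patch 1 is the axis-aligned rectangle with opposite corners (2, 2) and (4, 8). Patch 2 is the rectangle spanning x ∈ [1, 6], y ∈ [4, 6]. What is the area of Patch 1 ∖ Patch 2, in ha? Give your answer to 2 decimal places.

|Patch 1∩Patch 2|: x∈[2,4], y∈[4,6] → 2·2 = 4.
|Patch 1| = 12.
|Patch 1 ∖ Patch 2| = |Patch 1| − |Patch 1∩Patch 2| = 12 − 4 = 8.00.

8.00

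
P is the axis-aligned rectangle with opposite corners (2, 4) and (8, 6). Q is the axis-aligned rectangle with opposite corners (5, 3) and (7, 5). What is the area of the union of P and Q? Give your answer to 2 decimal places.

14.00

By inclusion–exclusion:
Individual areas: |P| = 12, |Q| = 4.
|P∩Q|: x∈[5,7], y∈[4,5] → 2·1 = 2.
|P ∪ Q| = 16 − 2 = 14.00.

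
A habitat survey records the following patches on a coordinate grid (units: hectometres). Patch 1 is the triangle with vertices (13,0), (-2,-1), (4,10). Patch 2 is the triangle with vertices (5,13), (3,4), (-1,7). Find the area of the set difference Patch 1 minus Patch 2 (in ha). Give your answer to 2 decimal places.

73.11

|Patch 1| = 79.5, |Patch 1∩Patch 2| = 6.394.
|Patch 1 ∖ Patch 2| = |Patch 1| − |Patch 1∩Patch 2| = 79.5 − 6.394 = 73.11.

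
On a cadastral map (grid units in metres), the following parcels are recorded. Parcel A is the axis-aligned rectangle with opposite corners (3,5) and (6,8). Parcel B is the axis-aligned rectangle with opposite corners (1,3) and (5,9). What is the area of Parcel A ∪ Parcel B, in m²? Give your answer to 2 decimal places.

27.00

By inclusion–exclusion:
Individual areas: |Parcel A| = 9, |Parcel B| = 24.
|Parcel A∩Parcel B|: x∈[3,5], y∈[5,8] → 2·3 = 6.
|Parcel A ∪ Parcel B| = 33 − 6 = 27.00.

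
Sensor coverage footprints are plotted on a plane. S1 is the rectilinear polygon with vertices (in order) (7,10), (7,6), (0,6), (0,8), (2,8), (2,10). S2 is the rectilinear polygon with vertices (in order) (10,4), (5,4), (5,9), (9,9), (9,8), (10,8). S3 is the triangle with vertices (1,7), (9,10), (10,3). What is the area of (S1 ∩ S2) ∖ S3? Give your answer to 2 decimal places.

0.33

|S1 ∩ S2| = 6.
|(S1 ∩ S2) ∩ S3| = 5.6667.
|(S1 ∩ S2) ∖ S3| = 6 − 5.6667 = 0.33.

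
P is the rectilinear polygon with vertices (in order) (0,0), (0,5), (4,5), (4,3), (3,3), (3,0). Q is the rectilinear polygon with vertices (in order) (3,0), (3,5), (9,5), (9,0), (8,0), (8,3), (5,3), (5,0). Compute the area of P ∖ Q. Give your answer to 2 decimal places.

|P| = 17, |P∩Q| = 2.
|P ∖ Q| = |P| − |P∩Q| = 17 − 2 = 15.00.

15.00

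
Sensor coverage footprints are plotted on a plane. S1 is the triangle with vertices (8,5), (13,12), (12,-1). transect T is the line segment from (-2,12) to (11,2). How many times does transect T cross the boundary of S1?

1

The segment meets the boundary at (8.947,3.579).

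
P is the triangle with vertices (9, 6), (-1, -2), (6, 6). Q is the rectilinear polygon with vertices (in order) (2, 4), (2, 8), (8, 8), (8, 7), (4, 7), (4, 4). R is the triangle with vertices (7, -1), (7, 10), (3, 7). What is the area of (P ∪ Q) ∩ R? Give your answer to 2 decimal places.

9.10

|P ∪ Q| = 24.
|(P ∪ Q) ∩ R| = 9.10.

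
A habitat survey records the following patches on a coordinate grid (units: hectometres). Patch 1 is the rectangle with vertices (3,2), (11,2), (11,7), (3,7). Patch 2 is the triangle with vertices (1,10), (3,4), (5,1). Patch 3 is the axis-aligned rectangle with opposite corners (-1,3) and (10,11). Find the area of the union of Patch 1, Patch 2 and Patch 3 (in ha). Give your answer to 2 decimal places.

100.11

By inclusion–exclusion:
Individual areas: |Patch 1| = 40, |Patch 2| = 3, |Patch 3| = 88.
|Patch 1∩Patch 2| = 1.3889.
|Patch 1∩Patch 3|: x∈[3,10], y∈[3,7] → 7·4 = 28.
|Patch 2∩Patch 3| = 2.5556.
|Patch 1∩Patch 2∩Patch 3| = 1.0556.
|Patch 1 ∪ Patch 2 ∪ Patch 3| = 131 − 31.9444 + 1.0556 = 100.11.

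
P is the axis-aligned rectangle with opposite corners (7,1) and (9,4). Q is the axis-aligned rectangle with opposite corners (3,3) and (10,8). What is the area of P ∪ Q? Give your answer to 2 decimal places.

39.00

By inclusion–exclusion:
Individual areas: |P| = 6, |Q| = 35.
|P∩Q|: x∈[7,9], y∈[3,4] → 2·1 = 2.
|P ∪ Q| = 41 − 2 = 39.00.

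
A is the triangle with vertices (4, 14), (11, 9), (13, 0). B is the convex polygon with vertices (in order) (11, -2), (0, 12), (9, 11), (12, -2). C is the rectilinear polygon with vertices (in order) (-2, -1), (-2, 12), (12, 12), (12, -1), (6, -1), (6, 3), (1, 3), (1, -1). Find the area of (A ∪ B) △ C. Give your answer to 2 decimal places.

|A ∪ B| = 78.8052.
|(A ∪ B) ∩ C| = 74.5412.
|(A ∪ B) △ C| = 78.8052 + 162 − 149.0824 = 91.72.

91.72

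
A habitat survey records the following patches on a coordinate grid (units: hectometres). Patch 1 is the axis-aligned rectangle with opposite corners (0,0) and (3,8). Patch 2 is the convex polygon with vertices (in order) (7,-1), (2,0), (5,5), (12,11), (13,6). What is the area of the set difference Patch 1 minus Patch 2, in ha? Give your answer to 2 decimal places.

|Patch 1| = 24, |Patch 1∩Patch 2| = 0.8333.
|Patch 1 ∖ Patch 2| = |Patch 1| − |Patch 1∩Patch 2| = 24 − 0.8333 = 23.17.

23.17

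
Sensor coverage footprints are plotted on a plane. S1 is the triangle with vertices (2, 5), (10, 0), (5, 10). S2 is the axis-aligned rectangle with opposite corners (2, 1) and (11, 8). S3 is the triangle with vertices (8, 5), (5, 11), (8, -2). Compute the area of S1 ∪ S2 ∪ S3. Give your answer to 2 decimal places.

By inclusion–exclusion:
Individual areas: |S1| = 27.5, |S2| = 63, |S3| = 10.5.
|S1∩S2| = 24.75.
|S1∩S3| = 6.2901.
|S2∩S3| = 8.25.
|S1∩S2∩S3| = 6.1143.
|S1 ∪ S2 ∪ S3| = 101 − 39.2901 + 6.1143 = 67.82.

67.82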